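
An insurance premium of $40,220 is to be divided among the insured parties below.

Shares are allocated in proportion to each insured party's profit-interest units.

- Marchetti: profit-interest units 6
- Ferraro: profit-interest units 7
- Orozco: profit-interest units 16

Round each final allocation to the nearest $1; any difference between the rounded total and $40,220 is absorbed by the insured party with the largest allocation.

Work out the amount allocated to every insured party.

Combined profit-interest units = 29.
Pro-rata amounts: Marchetti 6/29 × $40,220 = 8,321.38; Ferraro 7/29 × $40,220 = 9,708.28; Orozco 16/29 × $40,220 = 22,190.34.
After rounding ($1): Marchetti $8,321; Ferraro $9,708; Orozco $22,190. Sum = $40,219.
Difference $40,220 − $40,219 = +$1 applied to largest allocation (Orozco): Orozco becomes $22,191.

Marchetti: $8,321; Ferraro: $9,708; Orozco: $22,191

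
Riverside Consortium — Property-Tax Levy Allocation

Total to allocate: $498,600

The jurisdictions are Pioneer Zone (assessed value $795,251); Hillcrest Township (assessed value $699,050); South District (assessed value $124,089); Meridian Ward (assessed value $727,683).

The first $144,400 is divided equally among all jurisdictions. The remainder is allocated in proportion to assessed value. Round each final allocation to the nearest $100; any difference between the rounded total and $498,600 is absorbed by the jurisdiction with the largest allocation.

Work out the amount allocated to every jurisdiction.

$144,400 shared equally gives $36,100 per jurisdiction.
Remainder $354,200 by assessed value (total 2,346,073): Pioneer Zone 120,063.57 → $120,100; Hillcrest Township 105,539.56 → $105,500; South District 18,734.42 → $18,700; Meridian Ward 109,862.45 → $109,900.
Totals: Pioneer Zone $36,100 + $120,100 = $156,200; Hillcrest Township $36,100 + $105,500 = $141,600; South District $36,100 + $18,700 = $54,800; Meridian Ward $36,100 + $109,900 = $146,000.

Pioneer Zone: $156,200; Hillcrest Township: $141,600; South District: $54,800; Meridian Ward: $146,000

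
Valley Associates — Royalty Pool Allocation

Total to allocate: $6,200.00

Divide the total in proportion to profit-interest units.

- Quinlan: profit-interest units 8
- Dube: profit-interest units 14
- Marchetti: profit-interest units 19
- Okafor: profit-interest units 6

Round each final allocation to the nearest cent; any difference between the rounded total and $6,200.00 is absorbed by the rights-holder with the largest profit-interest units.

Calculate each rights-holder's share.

Quinlan: $1,055.32 | Dube: $1,846.81 | Marchetti: $2,506.38 | Okafor: $791.49

Profit-interest units total: 8 + 14 + 19 + 6 = 47.
Pro-rata amounts: Quinlan 1,055.3191; Dube 1,846.8085; Marchetti 2,506.3830; Okafor 791.4894.
Rounded to nearest cent: Quinlan $1,055.32; Dube $1,846.81; Marchetti $2,506.38; Okafor $791.49. Sum = $6,200.00.
No rounding difference to absorb.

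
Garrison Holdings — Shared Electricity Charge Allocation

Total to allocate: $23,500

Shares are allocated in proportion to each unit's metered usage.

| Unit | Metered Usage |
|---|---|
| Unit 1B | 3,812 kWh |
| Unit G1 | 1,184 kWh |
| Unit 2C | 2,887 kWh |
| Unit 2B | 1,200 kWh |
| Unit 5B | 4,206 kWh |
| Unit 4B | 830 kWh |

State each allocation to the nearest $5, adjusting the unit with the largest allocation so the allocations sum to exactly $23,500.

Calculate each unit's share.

Sum of metered usage: 14,119.
Pro-rata amounts: Unit 1B 3,812/14,119 × $23,500 = 6,344.78; Unit G1 1,184/14,119 × $23,500 = 1,970.68; Unit 2C 2,887/14,119 × $23,500 = 4,805.19; Unit 2B 1,200/14,119 × $23,500 = 1,997.31; Unit 5B 4,206/14,119 × $23,500 = 7,000.57; Unit 4B 830/14,119 × $23,500 = 1,381.47.
Rounded to nearest $5: Unit 1B $6,345; Unit G1 $1,970; Unit 2C $4,805; Unit 2B $1,995; Unit 5B $7,000; Unit 4B $1,380. Sum = $23,495.
Difference $23,500 − $23,495 = +$5 applied to largest allocation (Unit 5B): Unit 5B becomes $7,005.

Unit 1B: $6,345; Unit G1: $1,970; Unit 2C: $4,805; Unit 2B: $1,995; Unit 5B: $7,005; Unit 4B: $1,380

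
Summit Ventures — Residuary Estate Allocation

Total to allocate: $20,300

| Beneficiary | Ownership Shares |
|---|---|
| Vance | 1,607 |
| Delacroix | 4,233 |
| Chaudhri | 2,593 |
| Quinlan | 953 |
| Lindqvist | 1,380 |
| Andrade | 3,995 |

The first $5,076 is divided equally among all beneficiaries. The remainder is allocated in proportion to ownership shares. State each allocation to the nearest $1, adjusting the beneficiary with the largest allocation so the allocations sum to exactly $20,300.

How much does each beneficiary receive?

Vance: $2,503 | Delacroix: $5,213 | Chaudhri: $3,520 | Quinlan: $1,829 | Lindqvist: $2,269 | Andrade: $4,966

Equal tier: $5,076 ÷ 6 = $846 apiece.
Remainder $15,224 by ownership shares (total 14,761): Vance 1,657.41 → $1,657; Delacroix 4,365.77 → $4,366; Chaudhri 2,674.33 → $2,674; Quinlan 982.89 → $983; Lindqvist 1,423.29 → $1,423; Andrade 4,120.31 → $4,120.
Rounding difference +$1 on remainder applied to Delacroix.
Totals: Vance $846 + $1,657 = $2,503; Delacroix $846 + $4,367 = $5,213; Chaudhri $846 + $2,674 = $3,520; Quinlan $846 + $983 = $1,829; Lindqvist $846 + $1,423 = $2,269; Andrade $846 + $4,120 = $4,966.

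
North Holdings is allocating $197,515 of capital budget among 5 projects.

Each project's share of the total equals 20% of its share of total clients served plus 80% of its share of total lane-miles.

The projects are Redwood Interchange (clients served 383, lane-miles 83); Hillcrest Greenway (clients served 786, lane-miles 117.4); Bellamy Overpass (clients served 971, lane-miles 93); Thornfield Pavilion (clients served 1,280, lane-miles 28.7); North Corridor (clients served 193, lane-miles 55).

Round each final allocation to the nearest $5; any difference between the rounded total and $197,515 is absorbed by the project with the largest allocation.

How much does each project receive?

Redwood Interchange: $38,965 · Hillcrest Greenway: $57,790 · Bellamy Overpass: $49,585 · Thornfield Pavilion: $26,020 · North Corridor: $25,155

Totals — clients served 3,613, lane-miles 377.1.
Combined weights (20% clients served + 80% lane-miles): Redwood Interchange 0.1973; Hillcrest Greenway 0.2926; Bellamy Overpass 0.2510; Thornfield Pavilion 0.1317; North Corridor 0.1274.
Unrounded shares: Redwood Interchange 38,966.12; Hillcrest Greenway 57,786.60; Bellamy Overpass 49,585.25; Thornfield Pavilion 26,020.81; North Corridor 25,156.22.
At nearest $5: Redwood Interchange $38,965; Hillcrest Greenway $57,785; Bellamy Overpass $49,585; Thornfield Pavilion $26,020; North Corridor $25,155. Sum = $197,510.
Difference $197,515 − $197,510 = +$5 applied to largest allocation (Hillcrest Greenway): Hillcrest Greenway becomes $57,790.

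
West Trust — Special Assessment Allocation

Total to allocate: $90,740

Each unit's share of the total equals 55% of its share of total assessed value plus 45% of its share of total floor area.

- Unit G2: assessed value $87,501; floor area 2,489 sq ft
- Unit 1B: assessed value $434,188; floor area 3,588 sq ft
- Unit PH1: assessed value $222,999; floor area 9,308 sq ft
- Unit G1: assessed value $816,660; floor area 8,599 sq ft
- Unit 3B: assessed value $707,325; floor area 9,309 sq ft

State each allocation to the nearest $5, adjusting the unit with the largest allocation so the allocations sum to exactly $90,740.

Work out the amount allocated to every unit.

Assessed value total 2,268,673; floor area total 33,293.
Blended shares (55% assessed value + 45% floor area): Unit G2 0.0549; Unit 1B 0.1538; Unit PH1 0.1799; Unit G1 0.3142; Unit 3B 0.2973.
Raw shares: Unit G2 4,977.57; Unit 1B 13,952.00; Unit PH1 16,321.62; Unit G1 28,511.60; Unit 3B 26,977.21.
After rounding ($5): Unit G2 $4,980; Unit 1B $13,950; Unit PH1 $16,320; Unit G1 $28,510; Unit 3B $26,975. Sum = $90,735.
Difference $90,740 − $90,735 = +$5 applied to largest allocation (Unit G1): Unit G1 becomes $28,515.

Unit G2: $4,980 · Unit 1B: $13,950 · Unit PH1: $16,320 · Unit G1: $28,515 · Unit 3B: $26,975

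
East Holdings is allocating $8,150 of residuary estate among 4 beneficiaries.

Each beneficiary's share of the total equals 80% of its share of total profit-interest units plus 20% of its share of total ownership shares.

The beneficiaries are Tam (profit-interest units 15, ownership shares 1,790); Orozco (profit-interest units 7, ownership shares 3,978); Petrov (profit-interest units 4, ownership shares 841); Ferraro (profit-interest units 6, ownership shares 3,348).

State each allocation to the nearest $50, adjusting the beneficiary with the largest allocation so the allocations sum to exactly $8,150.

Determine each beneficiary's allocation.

Totals — profit-interest units 32, ownership shares 9,957.
Blended shares (80% profit-interest units + 20% ownership shares): Tam 0.4110; Orozco 0.2549; Petrov 0.1169; Ferraro 0.2172.
Pro-rata amounts: Tam 3,349.28; Orozco 2,077.46; Petrov 952.68; Ferraro 1,770.58.
Rounded to nearest $50: Tam $3,350; Orozco $2,100; Petrov $950; Ferraro $1,750. Sum = $8,150.
Rounded total matches; no reconciliation needed.

Tam: $3,350 | Orozco: $2,100 | Petrov: $950 | Ferraro: $1,750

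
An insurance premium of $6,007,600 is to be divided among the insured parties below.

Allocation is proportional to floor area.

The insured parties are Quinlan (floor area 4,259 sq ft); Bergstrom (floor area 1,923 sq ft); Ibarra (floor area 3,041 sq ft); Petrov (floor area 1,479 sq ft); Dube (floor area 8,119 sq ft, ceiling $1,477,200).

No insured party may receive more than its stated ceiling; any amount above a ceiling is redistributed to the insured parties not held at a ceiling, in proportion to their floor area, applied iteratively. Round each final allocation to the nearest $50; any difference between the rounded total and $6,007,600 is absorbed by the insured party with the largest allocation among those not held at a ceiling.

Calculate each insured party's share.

Sum of floor area: 18,821.
Pro-rata shares before constraints: Quinlan 1,359,458.50; Bergstrom 613,815.14; Ibarra 970,676.99; Petrov 472,091.83; Dube 2,591,557.54.
Capped: Dube ($1,477,200); residual $4,530,400 reallocated over remaining floor area 10,702.
Remaining shares: Quinlan 1,802,931.56 → $1,802,950; Bergstrom 814,049.64 → $814,050; Ibarra 1,287,324.46 → $1,287,300; Petrov 626,094.34 → $626,100.

Quinlan: $1,802,950; Bergstrom: $814,050; Ibarra: $1,287,300; Petrov: $626,100; Dube: $1,477,200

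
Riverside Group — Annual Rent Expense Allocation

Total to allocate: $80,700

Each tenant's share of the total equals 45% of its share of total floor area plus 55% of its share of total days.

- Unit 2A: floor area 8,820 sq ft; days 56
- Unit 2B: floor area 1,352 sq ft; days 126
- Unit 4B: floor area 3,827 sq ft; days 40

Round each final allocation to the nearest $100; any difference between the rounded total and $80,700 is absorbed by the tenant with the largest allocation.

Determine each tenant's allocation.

Floor area total 13,999; days total 222.
Combined weights (45% floor area + 55% days): Unit 2A 0.4223; Unit 2B 0.3556; Unit 4B 0.2221.
Unrounded shares: Unit 2A 34,076.30; Unit 2B 28,698.73; Unit 4B 17,924.97.
At nearest $100: Unit 2A $34,100; Unit 2B $28,700; Unit 4B $17,900. Sum = $80,700.
Rounded total matches; no reconciliation needed.

Unit 2A: $34,100 · Unit 2B: $28,700 · Unit 4B: $17,900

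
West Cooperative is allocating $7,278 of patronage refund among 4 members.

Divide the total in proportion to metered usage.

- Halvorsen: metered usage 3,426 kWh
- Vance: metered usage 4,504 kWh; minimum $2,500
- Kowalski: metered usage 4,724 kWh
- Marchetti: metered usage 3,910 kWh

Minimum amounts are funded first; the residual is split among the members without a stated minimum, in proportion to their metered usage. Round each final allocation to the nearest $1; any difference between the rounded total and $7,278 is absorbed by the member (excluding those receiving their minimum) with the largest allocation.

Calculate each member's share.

Minimums first: Vance $2,500. Residual $4,778.
Residual split over remaining metered usage 12,060: Halvorsen 1,357.33 → $1,357; Kowalski 1,871.58 → $1,872; Marchetti 1,549.09 → $1,549.

Halvorsen: $1,357 · Vance: $2,500 · Kowalski: $1,872 · Marchetti: $1,549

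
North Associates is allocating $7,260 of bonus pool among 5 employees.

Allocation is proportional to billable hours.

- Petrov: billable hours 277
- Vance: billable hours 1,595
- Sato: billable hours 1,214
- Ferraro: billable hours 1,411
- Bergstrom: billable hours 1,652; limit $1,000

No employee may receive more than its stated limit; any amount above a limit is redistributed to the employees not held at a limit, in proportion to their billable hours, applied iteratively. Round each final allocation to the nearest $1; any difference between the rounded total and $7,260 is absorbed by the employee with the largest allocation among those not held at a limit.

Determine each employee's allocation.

Petrov: $386 · Vance: $2,220 · Sato: $1,690 · Ferraro: $1,964 · Bergstrom: $1,000

Combined billable hours = 6,149.
Pro-rata shares before constraints: Petrov 327.05; Vance 1,883.18; Sato 1,433.35; Ferraro 1,665.94; Bergstrom 1,950.48.
Held at cap: Bergstrom ($1,000); remaining pool $6,260 reallocated over remaining billable hours 4,497.
Shares after redistribution: Petrov 385.59 → $386; Vance 2,220.30 → $2,220; Sato 1,689.94 → $1,690; Ferraro 1,964.17 → $1,964.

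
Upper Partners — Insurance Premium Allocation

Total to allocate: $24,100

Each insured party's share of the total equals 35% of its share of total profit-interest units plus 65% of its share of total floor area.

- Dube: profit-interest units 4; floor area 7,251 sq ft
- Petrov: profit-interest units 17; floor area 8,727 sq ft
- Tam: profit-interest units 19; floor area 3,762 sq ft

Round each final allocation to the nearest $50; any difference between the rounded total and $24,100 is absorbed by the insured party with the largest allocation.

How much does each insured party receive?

Profit-interest units total 40; floor area total 19,740.
Blended shares (35% profit-interest units + 65% floor area): Dube 0.2738; Petrov 0.4361; Tam 0.2901.
Raw shares: Dube 6,597.65; Petrov 10,510.33; Tam 6,992.02.
After rounding ($50): Dube $6,600; Petrov $10,500; Tam $7,000. Sum = $24,100.
Rounded total matches; no reconciliation needed.

Dube: $6,600 | Petrov: $10,500 | Tam: $7,000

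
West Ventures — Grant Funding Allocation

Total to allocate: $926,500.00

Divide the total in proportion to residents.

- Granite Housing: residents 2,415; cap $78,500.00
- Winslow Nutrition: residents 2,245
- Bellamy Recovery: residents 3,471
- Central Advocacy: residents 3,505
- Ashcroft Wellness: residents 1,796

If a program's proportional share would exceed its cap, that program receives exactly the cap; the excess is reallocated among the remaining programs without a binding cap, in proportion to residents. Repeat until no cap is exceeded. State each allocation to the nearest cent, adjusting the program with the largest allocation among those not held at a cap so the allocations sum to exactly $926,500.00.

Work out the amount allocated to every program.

Granite Housing: $78,500.00 | Winslow Nutrition: $172,802.03 | Bellamy Recovery: $267,169.65 | Central Advocacy: $269,786.69 | Ashcroft Wellness: $138,241.63

Combined residents = 13,432.
Pro-rata shares before constraints: Granite Housing 166,579.6233; Winslow Nutrition 154,853.5214; Bellamy Recovery 239,419.4089; Central Advocacy 241,764.6292; Ashcroft Wellness 123,882.8172.
Cap binds for Granite Housing ($78,500.00); balance $848,000.00 reallocated over remaining residents 11,017.
Shares after redistribution: Winslow Nutrition 172,802.0332 → $172,802.03; Bellamy Recovery 267,169.6469 → $267,169.65; Central Advocacy 269,786.6933 → $269,786.69; Ashcroft Wellness 138,241.6266 → $138,241.63.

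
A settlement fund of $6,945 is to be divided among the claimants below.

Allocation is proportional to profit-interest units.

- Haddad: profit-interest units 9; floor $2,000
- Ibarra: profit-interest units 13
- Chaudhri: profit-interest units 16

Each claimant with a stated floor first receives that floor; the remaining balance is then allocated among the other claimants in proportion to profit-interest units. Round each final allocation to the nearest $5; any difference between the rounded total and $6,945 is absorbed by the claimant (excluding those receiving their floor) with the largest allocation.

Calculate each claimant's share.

Minimums first: Haddad $2,000. Residual $4,945.
Residual split over remaining profit-interest units 29: Ibarra 2,216.72 → $2,215; Chaudhri 2,728.28 → $2,730.

Haddad: $2,000 · Ibarra: $2,215 · Chaudhri: $2,730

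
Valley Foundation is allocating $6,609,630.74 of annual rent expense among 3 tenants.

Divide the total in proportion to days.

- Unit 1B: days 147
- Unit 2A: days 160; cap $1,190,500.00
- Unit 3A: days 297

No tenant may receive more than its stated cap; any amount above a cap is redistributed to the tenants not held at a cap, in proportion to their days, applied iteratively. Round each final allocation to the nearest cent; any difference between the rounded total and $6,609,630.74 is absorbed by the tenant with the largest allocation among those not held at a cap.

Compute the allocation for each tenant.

Unit 1B: $1,794,171.66 | Unit 2A: $1,190,500.00 | Unit 3A: $3,624,959.08

Sum of days: 604.
Unconstrained shares: Unit 1B 1,608,635.2960; Unit 2A 1,750,895.5603; Unit 3A 3,250,099.8837.
Capped: Unit 2A ($1,190,500.00); remaining pool $5,419,130.74 reallocated over remaining days 444.
Redistributed shares: Unit 1B 1,794,171.6639 → $1,794,171.66; Unit 3A 3,624,959.0761 → $3,624,959.08.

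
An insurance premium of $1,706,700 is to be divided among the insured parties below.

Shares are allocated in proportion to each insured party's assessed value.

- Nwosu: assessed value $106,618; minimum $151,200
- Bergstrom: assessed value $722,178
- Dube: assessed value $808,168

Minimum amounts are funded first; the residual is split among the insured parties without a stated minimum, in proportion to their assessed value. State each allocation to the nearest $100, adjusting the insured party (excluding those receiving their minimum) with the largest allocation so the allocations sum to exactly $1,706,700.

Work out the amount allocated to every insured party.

Nwosu: $151,200; Bergstrom: $734,000; Dube: $821,500

Minimums first: Nwosu $151,200. Remaining pool $1,555,500.
Remaining pool split over remaining assessed value 1,530,346: Bergstrom 734,048.30 → $734,000; Dube 821,451.70 → $821,500.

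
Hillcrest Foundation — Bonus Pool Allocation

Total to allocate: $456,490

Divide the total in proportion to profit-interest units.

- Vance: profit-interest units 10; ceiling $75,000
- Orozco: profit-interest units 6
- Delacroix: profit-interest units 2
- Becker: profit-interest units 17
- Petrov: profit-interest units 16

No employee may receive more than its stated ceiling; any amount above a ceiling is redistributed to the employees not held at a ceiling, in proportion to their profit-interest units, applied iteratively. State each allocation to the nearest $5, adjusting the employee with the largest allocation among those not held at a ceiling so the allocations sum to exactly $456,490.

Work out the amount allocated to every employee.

Total profit-interest units = 51.
Pro-rata shares before constraints: Vance 89,507.84; Orozco 53,704.71; Delacroix 17,901.57; Becker 152,163.33; Petrov 143,212.55.
Capped: Vance ($75,000); remaining pool $381,490 reallocated over remaining profit-interest units 41.
Remaining shares: Orozco 55,827.80 → $55,830; Delacroix 18,609.27 → $18,610; Becker 158,178.78 → $158,180; Petrov 148,874.15 → $148,875.
Rounding difference −$5 applied to Becker → $158,175.

Vance: $75,000 | Orozco: $55,830 | Delacroix: $18,610 | Becker: $158,175 | Petrov: $148,875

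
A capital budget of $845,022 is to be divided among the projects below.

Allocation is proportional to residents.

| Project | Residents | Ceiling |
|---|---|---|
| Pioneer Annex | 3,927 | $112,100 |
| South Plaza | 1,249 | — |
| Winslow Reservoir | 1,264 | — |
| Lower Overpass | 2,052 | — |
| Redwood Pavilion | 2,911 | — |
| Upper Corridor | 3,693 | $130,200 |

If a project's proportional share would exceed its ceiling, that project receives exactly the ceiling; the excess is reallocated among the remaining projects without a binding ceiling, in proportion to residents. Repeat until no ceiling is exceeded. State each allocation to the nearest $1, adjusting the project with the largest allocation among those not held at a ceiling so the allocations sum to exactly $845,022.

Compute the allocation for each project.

Residents total: 15,096.
Pro-rata shares before constraints: Pioneer Annex 219,819.91; South Plaza 69,914.71; Winslow Reservoir 70,754.36; Lower Overpass 114,863.88; Redwood Pavilion 162,947.74; Upper Corridor 206,721.40.
Held at cap: Pioneer Annex ($112,100), Upper Corridor ($130,200); residual $602,722 reallocated over remaining residents 7,476.
Redistributed shares: South Plaza 100,695.53 → $100,696; Winslow Reservoir 101,904.84 → $101,905; Lower Overpass 165,434.13 → $165,434; Redwood Pavilion 234,687.499 → $234,687.

Pioneer Annex: $112,100 · South Plaza: $100,696 · Winslow Reservoir: $101,905 · Lower Overpass: $165,434 · Redwood Pavilion: $234,687 · Upper Corridor: $130,200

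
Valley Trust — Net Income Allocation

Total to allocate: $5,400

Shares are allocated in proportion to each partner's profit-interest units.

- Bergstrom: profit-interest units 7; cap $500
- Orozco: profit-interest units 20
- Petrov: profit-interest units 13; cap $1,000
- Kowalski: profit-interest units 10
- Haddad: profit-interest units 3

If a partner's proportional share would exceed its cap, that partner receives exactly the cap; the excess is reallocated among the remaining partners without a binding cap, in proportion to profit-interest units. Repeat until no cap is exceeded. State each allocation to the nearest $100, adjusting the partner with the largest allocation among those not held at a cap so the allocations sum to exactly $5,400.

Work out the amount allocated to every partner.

Bergstrom: $500; Orozco: $2,300; Petrov: $1,000; Kowalski: $1,200; Haddad: $400

Sum of profit-interest units: 53.
Pro-rata shares before constraints: Bergstrom 713.21; Orozco 2,037.74; Petrov 1,324.53; Kowalski 1,018.87; Haddad 305.66.
Cap binds for Bergstrom ($500), Petrov ($1,000); balance $3,900 reallocated over remaining profit-interest units 33.
Remaining shares: Orozco 2,363.64 → $2,400; Kowalski 1,181.82 → $1,200; Haddad 354.55 → $400.
Rounding difference −$100 applied to Orozco → $2,300.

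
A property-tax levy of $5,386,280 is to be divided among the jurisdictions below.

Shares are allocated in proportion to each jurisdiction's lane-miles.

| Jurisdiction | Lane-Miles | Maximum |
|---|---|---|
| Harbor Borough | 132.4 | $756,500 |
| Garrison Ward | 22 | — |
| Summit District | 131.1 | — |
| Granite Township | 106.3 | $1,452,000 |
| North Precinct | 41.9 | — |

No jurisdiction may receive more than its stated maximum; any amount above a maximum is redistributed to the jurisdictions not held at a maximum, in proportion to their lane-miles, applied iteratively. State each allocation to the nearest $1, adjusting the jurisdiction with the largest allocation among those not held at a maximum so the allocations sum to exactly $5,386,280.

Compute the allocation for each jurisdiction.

Harbor Borough: $756,500; Garrison Ward: $358,519; Summit District: $2,136,446; Granite Township: $1,452,000; North Precinct: $682,815

Sum of lane-miles: 433.7.
Unconstrained shares: Harbor Borough 1,644,324.35; Garrison Ward 273,226.10; Summit District 1,628,179.17; Granite Township 1,320,178.84; North Precinct 520,371.53.
Capped: Harbor Borough ($756,500); residual $4,629,780 reallocated over remaining lane-miles 301.3.
Capped: Granite Township ($1,452,000); residual $3,177,780 reallocated over remaining lane-miles 195.
Redistributed shares: Garrison Ward 358,518.77 → $358,519; Summit District 2,136,445.94 → $2,136,446; North Precinct 682,815.29 → $682,815.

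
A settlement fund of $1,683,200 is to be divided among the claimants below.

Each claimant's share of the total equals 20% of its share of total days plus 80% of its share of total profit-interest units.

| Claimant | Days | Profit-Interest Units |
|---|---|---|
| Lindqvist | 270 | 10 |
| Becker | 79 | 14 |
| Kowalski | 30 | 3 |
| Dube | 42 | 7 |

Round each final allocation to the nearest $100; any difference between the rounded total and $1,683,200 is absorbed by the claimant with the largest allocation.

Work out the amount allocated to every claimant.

Lindqvist: $611,900 | Becker: $617,700 | Kowalski: $142,800 | Dube: $310,800

Totals — days 421, profit-interest units 34.
Blended shares (20% days + 80% profit-interest units): Lindqvist 0.3636; Becker 0.3669; Kowalski 0.0848; Dube 0.1847.
Proportional shares: Lindqvist 611,944.45; Becker 617,635.86; Kowalski 142,802.72; Dube 310,816.98.
Rounded to nearest $100: Lindqvist $611,900; Becker $617,600; Kowalski $142,800; Dube $310,800. Sum = $1,683,100.
Difference $1,683,200 − $1,683,100 = +$100 applied to largest allocation (Becker): Becker becomes $617,700.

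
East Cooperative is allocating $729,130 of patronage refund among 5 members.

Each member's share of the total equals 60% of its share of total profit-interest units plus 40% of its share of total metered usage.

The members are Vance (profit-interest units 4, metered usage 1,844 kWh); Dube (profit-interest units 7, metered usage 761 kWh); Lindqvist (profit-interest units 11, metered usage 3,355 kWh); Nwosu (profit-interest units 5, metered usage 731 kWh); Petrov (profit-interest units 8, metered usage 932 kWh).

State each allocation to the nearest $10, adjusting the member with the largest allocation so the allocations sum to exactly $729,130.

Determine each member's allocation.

Profit-interest units total 35; metered usage total 7,623.
Blended shares (60% profit-interest units + 40% metered usage): Vance 0.1653; Dube 0.1599; Lindqvist 0.3646; Nwosu 0.1241; Petrov 0.1860.
Unrounded shares: Vance 120,547.96; Dube 116,611.06; Lindqvist 265,853.63; Nwosu 90,464.54; Petrov 135,652.80.
At nearest $10: Vance $120,550; Dube $116,610; Lindqvist $265,850; Nwosu $90,460; Petrov $135,650. Sum = $729,120.
Difference $729,130 − $729,120 = +$10 applied to largest allocation (Lindqvist): Lindqvist becomes $265,860.

Vance: $120,550; Dube: $116,610; Lindqvist: $265,860; Nwosu: $90,460; Petrov: $135,650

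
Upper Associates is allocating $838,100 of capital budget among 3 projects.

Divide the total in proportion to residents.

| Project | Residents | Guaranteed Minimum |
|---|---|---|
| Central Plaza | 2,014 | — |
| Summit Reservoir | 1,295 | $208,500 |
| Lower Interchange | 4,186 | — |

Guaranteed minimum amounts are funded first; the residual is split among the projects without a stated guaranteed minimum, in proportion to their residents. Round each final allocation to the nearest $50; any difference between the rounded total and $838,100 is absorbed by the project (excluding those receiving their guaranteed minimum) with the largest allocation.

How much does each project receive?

Minimums first: Summit Reservoir $208,500. Balance $629,600.
Balance split over remaining residents 6,200: Central Plaza 204,518.45 → $204,500; Lower Interchange 425,081.55 → $425,100.

Central Plaza: $204,500 | Summit Reservoir: $208,500 | Lower Interchange: $425,100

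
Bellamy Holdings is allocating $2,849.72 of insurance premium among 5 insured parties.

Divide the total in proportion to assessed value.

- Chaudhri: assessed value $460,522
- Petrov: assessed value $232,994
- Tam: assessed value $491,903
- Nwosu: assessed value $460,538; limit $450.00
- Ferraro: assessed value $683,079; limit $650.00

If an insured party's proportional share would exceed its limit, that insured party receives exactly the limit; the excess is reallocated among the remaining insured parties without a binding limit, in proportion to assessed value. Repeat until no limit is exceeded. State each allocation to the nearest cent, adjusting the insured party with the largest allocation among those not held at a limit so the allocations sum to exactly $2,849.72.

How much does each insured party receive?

Chaudhri: $679.75 | Petrov: $343.91 | Tam: $726.06 | Nwosu: $450.00 | Ferraro: $650.00

Total assessed value = 2,329,036.
Pro-rata shares before constraints: Chaudhri 563.4772; Petrov 285.0826; Tam 601.8738; Nwosu 563.4968; Ferraro 835.7895.
Held at cap: Nwosu ($450.00), Ferraro ($650.00); balance $1,749.72 reallocated over remaining assessed value 1,185,419.
Remaining shares: Chaudhri 679.7466 → $679.75; Petrov 343.9073 → $343.91; Tam 726.0661 → $726.07.
Rounding difference −$0.01 applied to Tam → $726.06.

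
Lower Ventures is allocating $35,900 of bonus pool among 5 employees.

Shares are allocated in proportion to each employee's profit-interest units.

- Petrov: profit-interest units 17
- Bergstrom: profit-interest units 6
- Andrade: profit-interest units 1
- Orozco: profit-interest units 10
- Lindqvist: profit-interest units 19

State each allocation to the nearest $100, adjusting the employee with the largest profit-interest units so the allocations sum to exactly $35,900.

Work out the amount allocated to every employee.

Petrov: $11,500 | Bergstrom: $4,100 | Andrade: $700 | Orozco: $6,800 | Lindqvist: $12,800

Sum of profit-interest units: 53.
Unrounded shares: Petrov 17/53 × $35,900 = 11,515.09; Bergstrom 6/53 × $35,900 = 4,064.15; Andrade 1/53 × $35,900 = 677.36; Orozco 10/53 × $35,900 = 6,773.58; Lindqvist 19/53 × $35,900 = 12,869.81.
At nearest $100: Petrov $11,500; Bergstrom $4,100; Andrade $700; Orozco $6,800; Lindqvist $12,900. Sum = $36,000.
Difference $35,900 − $36,000 = −$100 applied to largest profit-interest units (Lindqvist): Lindqvist becomes $12,800.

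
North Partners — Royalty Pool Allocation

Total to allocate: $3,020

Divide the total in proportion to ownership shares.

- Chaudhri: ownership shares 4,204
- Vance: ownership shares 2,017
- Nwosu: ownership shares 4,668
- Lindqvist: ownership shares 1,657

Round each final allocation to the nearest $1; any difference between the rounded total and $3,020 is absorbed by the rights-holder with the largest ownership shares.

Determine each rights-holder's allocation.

Chaudhri: $1,012 | Vance: $486 | Nwosu: $1,123 | Lindqvist: $399

Ownership shares total: 12,546.
Unrounded shares: Chaudhri 4,204/12,546 × $3,020 = 1,011.96; Vance 2,017/12,546 × $3,020 = 485.52; Nwosu 4,668/12,546 × $3,020 = 1,123.65; Lindqvist 1,657/12,546 × $3,020 = 398.86.
After rounding ($1): Chaudhri $1,012; Vance $486; Nwosu $1,124; Lindqvist $399. Sum = $3,021.
Difference $3,020 − $3,021 = −$1 applied to largest ownership shares (Nwosu): Nwosu becomes $1,123.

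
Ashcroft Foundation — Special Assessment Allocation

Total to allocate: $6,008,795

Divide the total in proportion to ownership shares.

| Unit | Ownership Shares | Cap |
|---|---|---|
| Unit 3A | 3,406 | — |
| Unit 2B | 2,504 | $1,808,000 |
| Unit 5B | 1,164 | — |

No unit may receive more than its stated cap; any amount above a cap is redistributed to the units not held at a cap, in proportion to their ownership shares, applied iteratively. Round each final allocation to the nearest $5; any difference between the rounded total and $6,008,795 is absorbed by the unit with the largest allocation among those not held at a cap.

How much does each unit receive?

Sum of ownership shares: 7,074.
Pro-rata shares before constraints: Unit 3A 2,893,123.52; Unit 2B 2,126,946.94; Unit 5B 988,724.54.
Held at cap: Unit 2B ($1,808,000); remaining pool $4,200,795 reallocated over remaining ownership shares 4,570.
Redistributed shares: Unit 3A 3,130,833.21 → $3,130,835; Unit 5B 1,069,961.79 → $1,069,960.

Unit 3A: $3,130,835 · Unit 2B: $1,808,000 · Unit 5B: $1,069,960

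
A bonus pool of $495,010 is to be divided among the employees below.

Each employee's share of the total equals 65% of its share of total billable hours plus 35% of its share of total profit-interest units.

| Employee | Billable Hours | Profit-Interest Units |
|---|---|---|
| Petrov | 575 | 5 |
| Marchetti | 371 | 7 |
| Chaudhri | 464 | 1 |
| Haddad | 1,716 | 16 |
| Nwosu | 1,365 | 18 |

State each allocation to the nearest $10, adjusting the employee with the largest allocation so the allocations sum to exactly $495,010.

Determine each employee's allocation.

Totals — billable hours 4,491, profit-interest units 47.
Composite weights (65% billable hours + 35% profit-interest units): Petrov 0.1205; Marchetti 0.1058; Chaudhri 0.0746; Haddad 0.3675; Nwosu 0.3316.
Pro-rata amounts: Petrov 59,626.95; Marchetti 52,383.91; Chaudhri 36,929.40; Haddad 181,922.28; Nwosu 164,147.47.
After rounding ($10): Petrov $59,630; Marchetti $52,380; Chaudhri $36,930; Haddad $181,920; Nwosu $164,150. Sum = $495,010.
No rounding difference to absorb.

Petrov: $59,630; Marchetti: $52,380; Chaudhri: $36,930; Haddad: $181,920; Nwosu: $164,150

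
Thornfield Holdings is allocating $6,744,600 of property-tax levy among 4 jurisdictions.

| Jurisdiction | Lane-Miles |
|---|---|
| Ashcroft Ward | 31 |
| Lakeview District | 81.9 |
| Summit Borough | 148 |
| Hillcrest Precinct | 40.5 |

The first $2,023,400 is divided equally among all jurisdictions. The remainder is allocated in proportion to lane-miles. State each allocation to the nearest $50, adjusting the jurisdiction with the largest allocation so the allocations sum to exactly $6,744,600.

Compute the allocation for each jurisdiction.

$2,023,400 shared equally gives $505,850 per jurisdiction.
Remainder $4,721,200 by lane-miles (total 301.4): Ashcroft Ward 485,591.24 → $485,600; Lakeview District 1,282,900.73 → $1,282,900; Summit Borough 2,318,306.57 → $2,318,300; Hillcrest Precinct 634,401.46 → $634,400.
Totals: Ashcroft Ward $505,850 + $485,600 = $991,450; Lakeview District $505,850 + $1,282,900 = $1,788,750; Summit Borough $505,850 + $2,318,300 = $2,824,150; Hillcrest Precinct $505,850 + $634,400 = $1,140,250.

Ashcroft Ward: $991,450; Lakeview District: $1,788,750; Summit Borough: $2,824,150; Hillcrest Precinct: $1,140,250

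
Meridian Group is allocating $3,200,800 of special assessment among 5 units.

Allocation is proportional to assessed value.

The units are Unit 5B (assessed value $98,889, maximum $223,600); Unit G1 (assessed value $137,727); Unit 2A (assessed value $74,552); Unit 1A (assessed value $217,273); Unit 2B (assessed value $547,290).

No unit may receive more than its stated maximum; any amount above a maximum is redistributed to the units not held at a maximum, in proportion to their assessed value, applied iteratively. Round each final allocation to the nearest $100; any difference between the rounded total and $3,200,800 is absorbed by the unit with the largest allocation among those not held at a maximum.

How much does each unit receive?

Unit 5B: $223,600; Unit G1: $419,800; Unit 2A: $227,200; Unit 1A: $662,200; Unit 2B: $1,668,000

Total assessed value = 1,075,731.
Pro-rata shares before constraints: Unit 5B 294,240.76; Unit G1 409,801.88; Unit 2A 221,826.87; Unit 1A 646,488.22; Unit 2B 1,628,442.27.
Cap binds for Unit 5B ($223,600); balance $2,977,200 reallocated over remaining assessed value 976,842.
Shares after redistribution: Unit G1 419,761.67 → $419,800; Unit 2A 227,218.13 → $227,200; Unit 1A 662,200.41 → $662,200; Unit 2B 1,668,019.79 → $1,668,000.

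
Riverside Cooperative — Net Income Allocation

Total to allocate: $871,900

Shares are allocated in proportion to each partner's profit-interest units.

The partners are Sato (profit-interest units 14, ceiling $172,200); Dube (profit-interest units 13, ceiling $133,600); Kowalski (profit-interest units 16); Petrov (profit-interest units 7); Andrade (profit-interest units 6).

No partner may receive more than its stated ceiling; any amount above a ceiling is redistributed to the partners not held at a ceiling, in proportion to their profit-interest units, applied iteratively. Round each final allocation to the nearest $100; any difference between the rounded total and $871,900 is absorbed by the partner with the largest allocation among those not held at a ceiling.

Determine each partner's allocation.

Combined profit-interest units = 56.
Unconstrained shares: Sato 217,975.00; Dube 202,405.36; Kowalski 249,114.29; Petrov 108,987.50; Andrade 93,417.86.
Held at cap: Sato ($172,200), Dube ($133,600); residual $566,100 reallocated over remaining profit-interest units 29.
Shares after redistribution: Kowalski 312,331.03 → $312,300; Petrov 136,644.83 → $136,600; Andrade 117,124.14 → $117,100.
Rounding difference +$100 applied to Kowalski → $312,400.

Sato: $172,200 | Dube: $133,600 | Kowalski: $312,400 | Petrov: $136,600 | Andrade: $117,100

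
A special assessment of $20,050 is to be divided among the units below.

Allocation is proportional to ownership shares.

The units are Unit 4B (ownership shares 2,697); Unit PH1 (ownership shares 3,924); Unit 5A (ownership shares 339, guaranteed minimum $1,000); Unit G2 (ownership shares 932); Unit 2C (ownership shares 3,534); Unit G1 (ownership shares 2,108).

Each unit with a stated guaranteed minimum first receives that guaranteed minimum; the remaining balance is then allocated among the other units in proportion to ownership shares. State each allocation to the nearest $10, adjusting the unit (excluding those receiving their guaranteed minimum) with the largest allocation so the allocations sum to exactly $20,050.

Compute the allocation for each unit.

Unit 4B: $3,890 · Unit PH1: $5,670 · Unit 5A: $1,000 · Unit G2: $1,350 · Unit 2C: $5,100 · Unit G1: $3,040

Minimums first: Unit 5A $1,000. Balance $19,050.
Balance split over remaining ownership shares 13,195: Unit 4B 3,893.74 → $3,890; Unit PH1 5,665.19 → $5,670; Unit G2 1,345.56 → $1,350; Unit 2C 5,102.14 → $5,100; Unit G1 3,043.38 → $3,040.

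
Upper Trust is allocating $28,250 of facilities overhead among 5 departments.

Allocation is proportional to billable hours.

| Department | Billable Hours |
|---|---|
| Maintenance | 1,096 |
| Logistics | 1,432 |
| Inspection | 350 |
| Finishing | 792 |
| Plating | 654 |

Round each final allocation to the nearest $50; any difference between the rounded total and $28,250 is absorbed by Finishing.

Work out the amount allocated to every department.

Maintenance: $7,150 · Logistics: $9,350 · Inspection: $2,300 · Finishing: $5,200 · Plating: $4,250

Combined billable hours = 4,324.
Proportional shares: Maintenance 1,096/4,324 × $28,250 = 7,160.50; Logistics 1,432/4,324 × $28,250 = 9,355.69; Inspection 350/4,324 × $28,250 = 2,286.66; Finishing 792/4,324 × $28,250 = 5,174.38; Plating 654/4,324 × $28,250 = 4,272.78.
Rounded to nearest $50: Maintenance $7,150; Logistics $9,350; Inspection $2,300; Finishing $5,150; Plating $4,250. Sum = $28,200.
Difference $28,250 − $28,200 = +$50 applied to Finishing: Finishing becomes $5,200.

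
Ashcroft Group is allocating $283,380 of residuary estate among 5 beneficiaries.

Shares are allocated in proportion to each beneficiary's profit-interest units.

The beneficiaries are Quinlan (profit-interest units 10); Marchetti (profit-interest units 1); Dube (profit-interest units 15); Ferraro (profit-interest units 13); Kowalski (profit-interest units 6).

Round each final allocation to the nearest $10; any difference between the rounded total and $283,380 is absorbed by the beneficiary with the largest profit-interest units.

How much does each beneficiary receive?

Quinlan: $62,970 · Marchetti: $6,300 · Dube: $94,460 · Ferraro: $81,870 · Kowalski: $37,780

Sum of profit-interest units: 10 + 1 + 15 + 13 + 6 = 45.
Raw shares: Quinlan 62,973.33; Marchetti 6,297.33; Dube 94,460.00; Ferraro 81,865.33; Kowalski 37,784.00.
Rounded to nearest $10: Quinlan $62,970; Marchetti $6,300; Dube $94,460; Ferraro $81,870; Kowalski $37,780. Sum = $283,380.
Rounded total matches; no reconciliation needed.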